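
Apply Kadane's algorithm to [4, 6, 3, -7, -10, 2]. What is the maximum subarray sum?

Using Kadane's algorithm on [4, 6, 3, -7, -10, 2]:

Scanning through the array:
Position 1 (value 6): max_ending_here = 10, max_so_far = 10
Position 2 (value 3): max_ending_here = 13, max_so_far = 13
Position 3 (value -7): max_ending_here = 6, max_so_far = 13
Position 4 (value -10): max_ending_here = -4, max_so_far = 13
Position 5 (value 2): max_ending_here = 2, max_so_far = 13

Maximum subarray: [4, 6, 3]
Maximum sum: 13

The maximum subarray is [4, 6, 3] with sum 13. This subarray runs from index 0 to index 2.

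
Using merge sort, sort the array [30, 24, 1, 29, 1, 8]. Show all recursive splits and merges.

Merge sort trace:

Split: [30, 24, 1, 29, 1, 8] -> [30, 24, 1] and [29, 1, 8]
  Split: [30, 24, 1] -> [30] and [24, 1]
    Split: [24, 1] -> [24] and [1]
    Merge: [24] + [1] -> [1, 24]
  Merge: [30] + [1, 24] -> [1, 24, 30]
  Split: [29, 1, 8] -> [29] and [1, 8]
    Split: [1, 8] -> [1] and [8]
    Merge: [1] + [8] -> [1, 8]
  Merge: [29] + [1, 8] -> [1, 8, 29]
Merge: [1, 24, 30] + [1, 8, 29] -> [1, 1, 8, 24, 29, 30]

Final sorted array: [1, 1, 8, 24, 29, 30]

The merge sort proceeds by recursively splitting the array and merging sorted halves.
After all merges, the sorted array is [1, 1, 8, 24, 29, 30].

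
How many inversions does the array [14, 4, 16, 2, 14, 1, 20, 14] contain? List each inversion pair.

Finding inversions in [14, 4, 16, 2, 14, 1, 20, 14]:

(0, 1): arr[0]=14 > arr[1]=4
(0, 3): arr[0]=14 > arr[3]=2
(0, 5): arr[0]=14 > arr[5]=1
(1, 3): arr[1]=4 > arr[3]=2
(1, 5): arr[1]=4 > arr[5]=1
(2, 3): arr[2]=16 > arr[3]=2
(2, 4): arr[2]=16 > arr[4]=14
(2, 5): arr[2]=16 > arr[5]=1
(2, 7): arr[2]=16 > arr[7]=14
(3, 5): arr[3]=2 > arr[5]=1
(4, 5): arr[4]=14 > arr[5]=1
(6, 7): arr[6]=20 > arr[7]=14

Total inversions: 12

The array has 12 inversion(s): (0,1), (0,3), (0,5), (1,3), (1,5), (2,3), (2,4), (2,5), (2,7), (3,5), (4,5), (6,7). Each pair (i,j) satisfies i < j and arr[i] > arr[j].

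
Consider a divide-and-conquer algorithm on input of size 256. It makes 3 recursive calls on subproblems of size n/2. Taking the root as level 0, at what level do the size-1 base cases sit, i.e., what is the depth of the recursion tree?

For divide and conquer with division factor 2:

Problem sizes at each level:
Level 0: 256
Level 1: 128
Level 2: 64
Level 3: 32
Level 4: 16
Level 5: 8
Level 6: 4
Level 7: 2
Level 8: 1

The root is level 0 and the size-1 base case is level 8 (the tree spans levels 0 through 8, i.e. 9 levels counting the root), so the depth is the number of divisions: log_2(256) = 8

The recursion tree depth is log_2(256) = 8. At each level, the problem size is divided by 2, so it takes 8 divisions to reduce to a base case of size 1. The algorithm makes 3 recursive calls at each level.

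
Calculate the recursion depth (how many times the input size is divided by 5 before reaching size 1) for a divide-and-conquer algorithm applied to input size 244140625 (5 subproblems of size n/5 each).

For divide and conquer with division factor 5:

Problem sizes at each level:
Level 0: 244140625
Level 1: 48828125
Level 2: 9765625
Level 3: 1953125
Level 4: 390625
Level 5: 78125
Level 6: 15625
Level 7: 3125
Level 8: 625
Level 9: 125
Level 10: 25
Level 11: 5
Level 12: 1

The root is level 0 and the size-1 base case is level 12 (the tree spans levels 0 through 12, i.e. 13 levels counting the root), so the depth is the number of divisions: log_5(244140625) = 12

The recursion tree depth is log_5(244140625) = 12. At each level, the problem size is divided by 5, so it takes 12 divisions to reduce to a base case of size 1. The algorithm makes 5 recursive calls at each level.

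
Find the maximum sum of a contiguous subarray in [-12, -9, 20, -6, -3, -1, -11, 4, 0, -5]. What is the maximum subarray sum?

Using Kadane's algorithm on [-12, -9, 20, -6, -3, -1, -11, 4, 0, -5]:

Scanning through the array:
Position 1 (value -9): max_ending_here = -9, max_so_far = -9
Position 2 (value 20): max_ending_here = 20, max_so_far = 20
Position 3 (value -6): max_ending_here = 14, max_so_far = 20
Position 4 (value -3): max_ending_here = 11, max_so_far = 20
Position 5 (value -1): max_ending_here = 10, max_so_far = 20
Position 6 (value -11): max_ending_here = -1, max_so_far = 20
Position 7 (value 4): max_ending_here = 4, max_so_far = 20
Position 8 (value 0): max_ending_here = 4, max_so_far = 20
Position 9 (value -5): max_ending_here = -1, max_so_far = 20

Maximum subarray: [20]
Maximum sum: 20

The maximum subarray is [20] with sum 20. This subarray runs from index 2 to index 2.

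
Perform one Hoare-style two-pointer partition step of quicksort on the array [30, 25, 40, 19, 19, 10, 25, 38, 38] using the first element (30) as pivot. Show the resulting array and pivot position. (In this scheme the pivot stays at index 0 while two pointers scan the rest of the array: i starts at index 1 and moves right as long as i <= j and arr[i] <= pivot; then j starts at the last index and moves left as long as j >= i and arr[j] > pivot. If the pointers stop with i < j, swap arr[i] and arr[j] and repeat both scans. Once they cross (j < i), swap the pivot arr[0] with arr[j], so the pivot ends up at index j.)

Hoare-style two-pointer partition with pivot = 30:

Initial array: [30, 25, 40, 19, 19, 10, 25, 38, 38]

Pointers start at i = 1, j = 8.
i stops at index 2 (arr[2]=40 > 30), j stops at index 6 (arr[6]=25 <= 30): swap arr[2] and arr[6], array becomes [30, 25, 25, 19, 19, 10, 40, 38, 38]
i ends at 6, j ends at 5: the pointers have crossed (j < i), so scanning stops.

Swap pivot arr[0] with arr[5] to place pivot at position 5: [10, 25, 25, 19, 19, 30, 40, 38, 38]
Pivot position: 5

After partitioning with pivot 30, the array becomes [10, 25, 25, 19, 19, 30, 40, 38, 38]. The pivot is placed at index 5. All elements to the left of the pivot are <= 30, and all elements to the right are > 30.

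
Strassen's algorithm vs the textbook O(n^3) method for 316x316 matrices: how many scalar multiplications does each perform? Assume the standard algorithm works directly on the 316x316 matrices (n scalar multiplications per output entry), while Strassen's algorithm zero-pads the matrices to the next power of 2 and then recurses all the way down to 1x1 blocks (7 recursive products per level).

Matrix multiplication for 316x316 matrices:

Strassen's algorithm requires power-of-2 dimensions. Pad 316x316 to 512x512 (next power of 2).

Standard algorithm: 316^3 = 31554496 multiplications
Strassen's algorithm: 7^(log2(512)) = 7^9 = 40353607 multiplications
Difference: 31554496 - 40353607 = -8799111 (Strassen uses MORE here due to padding overhead — for small or just-over-power-of-2 n, padding can outweigh the per-level savings)

Standard: 31554496 multiplications (316^3). Strassen: 40353607 multiplications (7^9, after padding to 512x512). Strassen reduces 8 recursive multiplications to 7 at each level.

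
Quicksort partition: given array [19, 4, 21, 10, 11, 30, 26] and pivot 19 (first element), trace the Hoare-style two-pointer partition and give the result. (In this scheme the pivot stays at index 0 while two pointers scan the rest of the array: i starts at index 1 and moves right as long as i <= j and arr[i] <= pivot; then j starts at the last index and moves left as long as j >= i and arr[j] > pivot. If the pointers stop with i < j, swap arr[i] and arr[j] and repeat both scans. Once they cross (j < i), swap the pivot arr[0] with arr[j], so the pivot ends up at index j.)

Hoare-style two-pointer partition with pivot = 19:

Initial array: [19, 4, 21, 10, 11, 30, 26]

Pointers start at i = 1, j = 6.
i stops at index 2 (arr[2]=21 > 19), j stops at index 4 (arr[4]=11 <= 19): swap arr[2] and arr[4], array becomes [19, 4, 11, 10, 21, 30, 26]
i ends at 4, j ends at 3: the pointers have crossed (j < i), so scanning stops.

Swap pivot arr[0] with arr[3] to place pivot at position 3: [10, 4, 11, 19, 21, 30, 26]
Pivot position: 3

After partitioning with pivot 19, the array becomes [10, 4, 11, 19, 21, 30, 26]. The pivot is placed at index 3. All elements to the left of the pivot are <= 19, and all elements to the right are > 19.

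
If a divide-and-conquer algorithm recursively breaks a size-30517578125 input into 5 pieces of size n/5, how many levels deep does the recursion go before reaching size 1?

For divide and conquer with division factor 5:

Problem sizes at each level:
Level 0: 30517578125
Level 1: 6103515625
Level 2: 1220703125
Level 3: 244140625
Level 4: 48828125
Level 5: 9765625
Level 6: 1953125
Level 7: 390625
Level 8: 78125
Level 9: 15625
Level 10: 3125
Level 11: 625
Level 12: 125
Level 13: 25
Level 14: 5
Level 15: 1

The root is level 0 and the size-1 base case is level 15 (the tree spans levels 0 through 15, i.e. 16 levels counting the root), so the depth is the number of divisions: log_5(30517578125) = 15

The recursion tree depth is log_5(30517578125) = 15. At each level, the problem size is divided by 5, so it takes 15 divisions to reduce to a base case of size 1. The algorithm makes 5 recursive calls at each level.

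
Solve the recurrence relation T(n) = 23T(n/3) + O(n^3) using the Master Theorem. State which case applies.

Master Theorem for T(n) = 23T(n/3) + O(n^3):

a = 23, b = 3, c = 3
log_b(a) = log_3(23) = 2.8540

Case 3: c = 3 > log_3(23) = 2.8540
T(n) = O(n^3) = O(n^3)

For T(n) = 23T(n/3) + O(n^3): log_3(23) = 2.8540. This is Case 3 of the Master Theorem (c > log_b(a), work dominated by root), giving O(n^3).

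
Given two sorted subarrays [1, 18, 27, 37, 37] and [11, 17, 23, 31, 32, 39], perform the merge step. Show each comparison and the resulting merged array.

Merging process:

Compare 1 vs 11: take 1 from left. Merged: [1]
Compare 18 vs 11: take 11 from right. Merged: [1, 11]
Compare 18 vs 17: take 17 from right. Merged: [1, 11, 17]
Compare 18 vs 23: take 18 from left. Merged: [1, 11, 17, 18]
Compare 27 vs 23: take 23 from right. Merged: [1, 11, 17, 18, 23]
Compare 27 vs 31: take 27 from left. Merged: [1, 11, 17, 18, 23, 27]
Compare 37 vs 31: take 31 from right. Merged: [1, 11, 17, 18, 23, 27, 31]
Compare 37 vs 32: take 32 from right. Merged: [1, 11, 17, 18, 23, 27, 31, 32]
Compare 37 vs 39: take 37 from left. Merged: [1, 11, 17, 18, 23, 27, 31, 32, 37]
Compare 37 vs 39: take 37 from left. Merged: [1, 11, 17, 18, 23, 27, 31, 32, 37, 37]
Append remaining from right: [39]. Merged: [1, 11, 17, 18, 23, 27, 31, 32, 37, 37, 39]

Final merged array: [1, 11, 17, 18, 23, 27, 31, 32, 37, 37, 39]
Total comparisons: 10

The merged array is [1, 11, 17, 18, 23, 27, 31, 32, 37, 37, 39], requiring 10 comparisons. The merge step runs in O(n) time where n is the total number of elements.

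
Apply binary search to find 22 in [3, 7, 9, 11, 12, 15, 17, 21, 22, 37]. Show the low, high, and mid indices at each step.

Binary search for 22 in [3, 7, 9, 11, 12, 15, 17, 21, 22, 37]:

lo=0, hi=9, mid=4, arr[mid]=12 -> 12 < 22, search right half
lo=5, hi=9, mid=7, arr[mid]=21 -> 21 < 22, search right half
lo=8, hi=9, mid=8, arr[mid]=22 -> Found target at index 8!

Binary search finds 22 at index 8 after 3 comparisons. The search repeatedly halves the search space by comparing with the middle element.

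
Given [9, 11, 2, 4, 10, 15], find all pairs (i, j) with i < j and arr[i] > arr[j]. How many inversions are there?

Finding inversions in [9, 11, 2, 4, 10, 15]:

(0, 2): arr[0]=9 > arr[2]=2
(0, 3): arr[0]=9 > arr[3]=4
(1, 2): arr[1]=11 > arr[2]=2
(1, 3): arr[1]=11 > arr[3]=4
(1, 4): arr[1]=11 > arr[4]=10

Total inversions: 5

The array has 5 inversion(s): (0,2), (0,3), (1,2), (1,3), (1,4). Each pair (i,j) satisfies i < j and arr[i] > arr[j].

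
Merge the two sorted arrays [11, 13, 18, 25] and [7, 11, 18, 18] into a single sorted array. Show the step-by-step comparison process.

Merging process:

Compare 11 vs 7: take 7 from right. Merged: [7]
Compare 11 vs 11: take 11 from left. Merged: [7, 11]
Compare 13 vs 11: take 11 from right. Merged: [7, 11, 11]
Compare 13 vs 18: take 13 from left. Merged: [7, 11, 11, 13]
Compare 18 vs 18: take 18 from left. Merged: [7, 11, 11, 13, 18]
Compare 25 vs 18: take 18 from right. Merged: [7, 11, 11, 13, 18, 18]
Compare 25 vs 18: take 18 from right. Merged: [7, 11, 11, 13, 18, 18, 18]
Append remaining from left: [25]. Merged: [7, 11, 11, 13, 18, 18, 18, 25]

Final merged array: [7, 11, 11, 13, 18, 18, 18, 25]
Total comparisons: 7

The merged array is [7, 11, 11, 13, 18, 18, 18, 25], requiring 7 comparisons. The merge step runs in O(n) time where n is the total number of elements.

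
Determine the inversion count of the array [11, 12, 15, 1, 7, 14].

Finding inversions in [11, 12, 15, 1, 7, 14]:

(0, 3): arr[0]=11 > arr[3]=1
(0, 4): arr[0]=11 > arr[4]=7
(1, 3): arr[1]=12 > arr[3]=1
(1, 4): arr[1]=12 > arr[4]=7
(2, 3): arr[2]=15 > arr[3]=1
(2, 4): arr[2]=15 > arr[4]=7
(2, 5): arr[2]=15 > arr[5]=14

Total inversions: 7

The array has 7 inversion(s): (0,3), (0,4), (1,3), (1,4), (2,3), (2,4), (2,5). Each pair (i,j) satisfies i < j and arr[i] > arr[j].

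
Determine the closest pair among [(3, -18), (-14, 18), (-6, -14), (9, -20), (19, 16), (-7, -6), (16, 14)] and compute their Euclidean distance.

Computing all pairwise distances among 7 points:

d((3, -18), (-14, 18)) = 39.8121
d((3, -18), (-6, -14)) = 9.8489
d((3, -18), (9, -20)) = 6.3246
d((3, -18), (19, 16)) = 37.5766
d((3, -18), (-7, -6)) = 15.6205
d((3, -18), (16, 14)) = 34.5398
d((-14, 18), (-6, -14)) = 32.9848
d((-14, 18), (9, -20)) = 44.4185
d((-14, 18), (19, 16)) = 33.0606
d((-14, 18), (-7, -6)) = 25.0
d((-14, 18), (16, 14)) = 30.2655
d((-6, -14), (9, -20)) = 16.1555
d((-6, -14), (19, 16)) = 39.0512
d((-6, -14), (-7, -6)) = 8.0623
d((-6, -14), (16, 14)) = 35.609
d((9, -20), (19, 16)) = 37.3631
d((9, -20), (-7, -6)) = 21.2603
d((9, -20), (16, 14)) = 34.7131
d((19, 16), (-7, -6)) = 34.0588
d((19, 16), (16, 14)) = 3.6056 <-- minimum
d((-7, -6), (16, 14)) = 30.4795

Closest pair: (19, 16) and (16, 14) with distance 3.6056

The closest pair is (19, 16) and (16, 14) with Euclidean distance 3.6056. For 7 points, brute-force pairwise comparison is shown above. For large n, the divide-and-conquer algorithm (sort by x, recurse on halves, check the dividing strip) achieves O(n log n).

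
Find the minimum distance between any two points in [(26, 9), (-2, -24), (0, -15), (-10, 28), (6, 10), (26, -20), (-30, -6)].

Computing all pairwise distances among 7 points:

d((26, 9), (-2, -24)) = 43.2782
d((26, 9), (0, -15)) = 35.3836
d((26, 9), (-10, 28)) = 40.7063
d((26, 9), (6, 10)) = 20.025
d((26, 9), (26, -20)) = 29.0
d((26, 9), (-30, -6)) = 57.9741
d((-2, -24), (0, -15)) = 9.2195 <-- minimum
d((-2, -24), (-10, 28)) = 52.6118
d((-2, -24), (6, 10)) = 34.9285
d((-2, -24), (26, -20)) = 28.2843
d((-2, -24), (-30, -6)) = 33.2866
d((0, -15), (-10, 28)) = 44.1475
d((0, -15), (6, 10)) = 25.7099
d((0, -15), (26, -20)) = 26.4764
d((0, -15), (-30, -6)) = 31.3209
d((-10, 28), (6, 10)) = 24.0832
d((-10, 28), (26, -20)) = 60.0
d((-10, 28), (-30, -6)) = 39.4462
d((6, 10), (26, -20)) = 36.0555
d((6, 10), (-30, -6)) = 39.3954
d((26, -20), (-30, -6)) = 57.7235

Closest pair: (-2, -24) and (0, -15) with distance 9.2195

The closest pair is (-2, -24) and (0, -15) with Euclidean distance 9.2195. For 7 points, brute-force pairwise comparison is shown above. For large n, the divide-and-conquer algorithm (sort by x, recurse on halves, check the dividing strip) achieves O(n log n).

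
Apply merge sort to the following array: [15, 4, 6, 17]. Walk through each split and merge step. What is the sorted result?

Merge sort trace:

Split: [15, 4, 6, 17] -> [15, 4] and [6, 17]
  Split: [15, 4] -> [15] and [4]
  Merge: [15] + [4] -> [4, 15]
  Split: [6, 17] -> [6] and [17]
  Merge: [6] + [17] -> [6, 17]
Merge: [4, 15] + [6, 17] -> [4, 6, 15, 17]

Final sorted array: [4, 6, 15, 17]

The merge sort proceeds by recursively splitting the array and merging sorted halves.
After all merges, the sorted array is [4, 6, 15, 17].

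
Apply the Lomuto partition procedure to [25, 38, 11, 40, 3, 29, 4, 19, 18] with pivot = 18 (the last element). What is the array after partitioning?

Lomuto partition with pivot = 18:

Initial array: [25, 38, 11, 40, 3, 29, 4, 19, 18]

arr[0]=25 > 18: no swap
arr[1]=38 > 18: no swap
arr[2]=11 <= 18: swap with position 0, array becomes [11, 38, 25, 40, 3, 29, 4, 19, 18]
arr[3]=40 > 18: no swap
arr[4]=3 <= 18: swap with position 1, array becomes [11, 3, 25, 40, 38, 29, 4, 19, 18]
arr[5]=29 > 18: no swap
arr[6]=4 <= 18: swap with position 2, array becomes [11, 3, 4, 40, 38, 29, 25, 19, 18]
arr[7]=19 > 18: no swap

Place pivot at position 3: [11, 3, 4, 18, 38, 29, 25, 19, 40]
Pivot position: 3

After partitioning with pivot 18, the array becomes [11, 3, 4, 18, 38, 29, 25, 19, 40]. The pivot is placed at index 3. All elements to the left of the pivot are <= 18, and all elements to the right are > 18.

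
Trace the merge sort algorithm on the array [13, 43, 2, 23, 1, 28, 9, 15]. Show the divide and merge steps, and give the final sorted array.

Merge sort trace:

Split: [13, 43, 2, 23, 1, 28, 9, 15] -> [13, 43, 2, 23] and [1, 28, 9, 15]
  Split: [13, 43, 2, 23] -> [13, 43] and [2, 23]
    Split: [13, 43] -> [13] and [43]
    Merge: [13] + [43] -> [13, 43]
    Split: [2, 23] -> [2] and [23]
    Merge: [2] + [23] -> [2, 23]
  Merge: [13, 43] + [2, 23] -> [2, 13, 23, 43]
  Split: [1, 28, 9, 15] -> [1, 28] and [9, 15]
    Split: [1, 28] -> [1] and [28]
    Merge: [1] + [28] -> [1, 28]
    Split: [9, 15] -> [9] and [15]
    Merge: [9] + [15] -> [9, 15]
  Merge: [1, 28] + [9, 15] -> [1, 9, 15, 28]
Merge: [2, 13, 23, 43] + [1, 9, 15, 28] -> [1, 2, 9, 13, 15, 23, 28, 43]

Final sorted array: [1, 2, 9, 13, 15, 23, 28, 43]

The merge sort proceeds by recursively splitting the array and merging sorted halves.
After all merges, the sorted array is [1, 2, 9, 13, 15, 23, 28, 43].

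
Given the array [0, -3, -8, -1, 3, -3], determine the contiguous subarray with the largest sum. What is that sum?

Using Kadane's algorithm on [0, -3, -8, -1, 3, -3]:

Scanning through the array:
Position 1 (value -3): max_ending_here = -3, max_so_far = 0
Position 2 (value -8): max_ending_here = -8, max_so_far = 0
Position 3 (value -1): max_ending_here = -1, max_so_far = 0
Position 4 (value 3): max_ending_here = 3, max_so_far = 3
Position 5 (value -3): max_ending_here = 0, max_so_far = 3

Maximum subarray: [3]
Maximum sum: 3

The maximum subarray is [3] with sum 3. This subarray runs from index 4 to index 4.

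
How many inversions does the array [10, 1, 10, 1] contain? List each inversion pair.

Finding inversions in [10, 1, 10, 1]:

(0, 1): arr[0]=10 > arr[1]=1
(0, 3): arr[0]=10 > arr[3]=1
(2, 3): arr[2]=10 > arr[3]=1

Total inversions: 3

The array has 3 inversion(s): (0,1), (0,3), (2,3). Each pair (i,j) satisfies i < j and arr[i] > arr[j].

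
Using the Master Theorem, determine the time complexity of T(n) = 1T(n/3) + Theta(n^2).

Master Theorem for T(n) = 1T(n/3) + O(n^2):

a = 1, b = 3, c = 2
log_b(a) = log_3(1) = 0.0000

Case 3: c = 2 > log_3(1) = 0.0000
T(n) = O(n^2) = O(n^2)

For T(n) = 1T(n/3) + O(n^2): log_3(1) = 0.0000. This is Case 3 of the Master Theorem (c > log_b(a), work dominated by root), giving O(n^2).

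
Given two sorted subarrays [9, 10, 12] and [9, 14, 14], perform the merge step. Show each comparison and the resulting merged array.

Merging process:

Compare 9 vs 9: take 9 from left. Merged: [9]
Compare 10 vs 9: take 9 from right. Merged: [9, 9]
Compare 10 vs 14: take 10 from left. Merged: [9, 9, 10]
Compare 12 vs 14: take 12 from left. Merged: [9, 9, 10, 12]
Append remaining from right: [14, 14]. Merged: [9, 9, 10, 12, 14, 14]

Final merged array: [9, 9, 10, 12, 14, 14]
Total comparisons: 4

The merged array is [9, 9, 10, 12, 14, 14], requiring 4 comparisons. The merge step runs in O(n) time where n is the total number of elements.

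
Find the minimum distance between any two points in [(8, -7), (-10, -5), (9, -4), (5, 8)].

Computing all pairwise distances among 4 points:

d((8, -7), (-10, -5)) = 18.1108
d((8, -7), (9, -4)) = 3.1623 <-- minimum
d((8, -7), (5, 8)) = 15.2971
d((-10, -5), (9, -4)) = 19.0263
d((-10, -5), (5, 8)) = 19.8494
d((9, -4), (5, 8)) = 12.6491

Closest pair: (8, -7) and (9, -4) with distance 3.1623

The closest pair is (8, -7) and (9, -4) with Euclidean distance 3.1623. For 4 points, brute-force pairwise comparison is shown above. For large n, the divide-and-conquer algorithm (sort by x, recurse on halves, check the dividing strip) achieves O(n log n).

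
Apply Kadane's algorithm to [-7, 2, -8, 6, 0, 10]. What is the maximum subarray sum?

Using Kadane's algorithm on [-7, 2, -8, 6, 0, 10]:

Scanning through the array:
Position 1 (value 2): max_ending_here = 2, max_so_far = 2
Position 2 (value -8): max_ending_here = -6, max_so_far = 2
Position 3 (value 6): max_ending_here = 6, max_so_far = 6
Position 4 (value 0): max_ending_here = 6, max_so_far = 6
Position 5 (value 10): max_ending_here = 16, max_so_far = 16

Maximum subarray: [6, 0, 10]
Maximum sum: 16

The maximum subarray is [6, 0, 10] with sum 16. This subarray runs from index 3 to index 5.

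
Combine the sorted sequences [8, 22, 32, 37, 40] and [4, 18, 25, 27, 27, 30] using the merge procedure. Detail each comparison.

Merging process:

Compare 8 vs 4: take 4 from right. Merged: [4]
Compare 8 vs 18: take 8 from left. Merged: [4, 8]
Compare 22 vs 18: take 18 from right. Merged: [4, 8, 18]
Compare 22 vs 25: take 22 from left. Merged: [4, 8, 18, 22]
Compare 32 vs 25: take 25 from right. Merged: [4, 8, 18, 22, 25]
Compare 32 vs 27: take 27 from right. Merged: [4, 8, 18, 22, 25, 27]
Compare 32 vs 27: take 27 from right. Merged: [4, 8, 18, 22, 25, 27, 27]
Compare 32 vs 30: take 30 from right. Merged: [4, 8, 18, 22, 25, 27, 27, 30]
Append remaining from left: [32, 37, 40]. Merged: [4, 8, 18, 22, 25, 27, 27, 30, 32, 37, 40]

Final merged array: [4, 8, 18, 22, 25, 27, 27, 30, 32, 37, 40]
Total comparisons: 8

The merged array is [4, 8, 18, 22, 25, 27, 27, 30, 32, 37, 40], requiring 8 comparisons. The merge step runs in O(n) time where n is the total number of elements.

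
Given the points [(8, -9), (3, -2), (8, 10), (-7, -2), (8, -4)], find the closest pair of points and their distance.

Computing all pairwise distances among 5 points:

d((8, -9), (3, -2)) = 8.6023
d((8, -9), (8, 10)) = 19.0
d((8, -9), (-7, -2)) = 16.5529
d((8, -9), (8, -4)) = 5.0 <-- minimum
d((3, -2), (8, 10)) = 13.0
d((3, -2), (-7, -2)) = 10.0
d((3, -2), (8, -4)) = 5.3852
d((8, 10), (-7, -2)) = 19.2094
d((8, 10), (8, -4)) = 14.0
d((-7, -2), (8, -4)) = 15.1327

Closest pair: (8, -9) and (8, -4) with distance 5.0

The closest pair is (8, -9) and (8, -4) with Euclidean distance 5.0. For 5 points, brute-force pairwise comparison is shown above. For large n, the divide-and-conquer algorithm (sort by x, recurse on halves, check the dividing strip) achieves O(n log n).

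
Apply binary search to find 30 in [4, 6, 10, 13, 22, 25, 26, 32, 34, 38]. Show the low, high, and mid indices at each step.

Binary search for 30 in [4, 6, 10, 13, 22, 25, 26, 32, 34, 38]:

lo=0, hi=9, mid=4, arr[mid]=22 -> 22 < 30, search right half
lo=5, hi=9, mid=7, arr[mid]=32 -> 32 > 30, search left half
lo=5, hi=6, mid=5, arr[mid]=25 -> 25 < 30, search right half
lo=6, hi=6, mid=6, arr[mid]=26 -> 26 < 30, search right half
lo=7 > hi=6, target 30 not found

Binary search determines that 30 is not in the array after 4 comparisons. The search space was exhausted without finding the target.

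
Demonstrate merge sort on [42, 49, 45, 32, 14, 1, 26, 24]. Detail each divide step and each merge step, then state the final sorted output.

Merge sort trace:

Split: [42, 49, 45, 32, 14, 1, 26, 24] -> [42, 49, 45, 32] and [14, 1, 26, 24]
  Split: [42, 49, 45, 32] -> [42, 49] and [45, 32]
    Split: [42, 49] -> [42] and [49]
    Merge: [42] + [49] -> [42, 49]
    Split: [45, 32] -> [45] and [32]
    Merge: [45] + [32] -> [32, 45]
  Merge: [42, 49] + [32, 45] -> [32, 42, 45, 49]
  Split: [14, 1, 26, 24] -> [14, 1] and [26, 24]
    Split: [14, 1] -> [14] and [1]
    Merge: [14] + [1] -> [1, 14]
    Split: [26, 24] -> [26] and [24]
    Merge: [26] + [24] -> [24, 26]
  Merge: [1, 14] + [24, 26] -> [1, 14, 24, 26]
Merge: [32, 42, 45, 49] + [1, 14, 24, 26] -> [1, 14, 24, 26, 32, 42, 45, 49]

Final sorted array: [1, 14, 24, 26, 32, 42, 45, 49]

The merge sort proceeds by recursively splitting the array and merging sorted halves.
After all merges, the sorted array is [1, 14, 24, 26, 32, 42, 45, 49].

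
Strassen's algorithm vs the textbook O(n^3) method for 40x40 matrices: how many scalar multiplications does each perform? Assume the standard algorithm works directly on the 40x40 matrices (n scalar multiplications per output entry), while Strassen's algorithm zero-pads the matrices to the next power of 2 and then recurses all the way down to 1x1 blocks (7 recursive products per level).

Matrix multiplication for 40x40 matrices:

Strassen's algorithm requires power-of-2 dimensions. Pad 40x40 to 64x64 (next power of 2).

Standard algorithm: 40^3 = 64000 multiplications
Strassen's algorithm: 7^(log2(64)) = 7^6 = 117649 multiplications
Difference: 64000 - 117649 = -53649 (Strassen uses MORE here due to padding overhead — for small or just-over-power-of-2 n, padding can outweigh the per-level savings)

Standard: 64000 multiplications (40^3). Strassen: 117649 multiplications (7^6, after padding to 64x64). Strassen reduces 8 recursive multiplications to 7 at each level.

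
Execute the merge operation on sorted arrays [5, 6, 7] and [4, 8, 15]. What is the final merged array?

Merging process:

Compare 5 vs 4: take 4 from right. Merged: [4]
Compare 5 vs 8: take 5 from left. Merged: [4, 5]
Compare 6 vs 8: take 6 from left. Merged: [4, 5, 6]
Compare 7 vs 8: take 7 from left. Merged: [4, 5, 6, 7]
Append remaining from right: [8, 15]. Merged: [4, 5, 6, 7, 8, 15]

Final merged array: [4, 5, 6, 7, 8, 15]
Total comparisons: 4

The merged array is [4, 5, 6, 7, 8, 15], requiring 4 comparisons. The merge step runs in O(n) time where n is the total number of elements.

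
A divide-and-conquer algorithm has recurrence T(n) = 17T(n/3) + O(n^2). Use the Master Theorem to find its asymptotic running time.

Master Theorem for T(n) = 17T(n/3) + O(n^2):

a = 17, b = 3, c = 2
log_b(a) = log_3(17) = 2.5789

Case 1: c = 2 < log_3(17) = 2.5789
T(n) = O(n^(log_3 17))

For T(n) = 17T(n/3) + O(n^2): log_3(17) = 2.5789. This is Case 1 of the Master Theorem (c < log_b(a), work dominated by leaves), giving O(n^(log_3 17)).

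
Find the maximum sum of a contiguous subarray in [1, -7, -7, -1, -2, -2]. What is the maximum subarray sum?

Using Kadane's algorithm on [1, -7, -7, -1, -2, -2]:

Scanning through the array:
Position 1 (value -7): max_ending_here = -6, max_so_far = 1
Position 2 (value -7): max_ending_here = -7, max_so_far = 1
Position 3 (value -1): max_ending_here = -1, max_so_far = 1
Position 4 (value -2): max_ending_here = -2, max_so_far = 1
Position 5 (value -2): max_ending_here = -2, max_so_far = 1

Maximum subarray: [1]
Maximum sum: 1

The maximum subarray is [1] with sum 1. This subarray runs from index 0 to index 0.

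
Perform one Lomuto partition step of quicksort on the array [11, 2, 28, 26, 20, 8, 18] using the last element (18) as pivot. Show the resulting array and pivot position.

Lomuto partition with pivot = 18:

Initial array: [11, 2, 28, 26, 20, 8, 18]

arr[0]=11 <= 18: swap with position 0, array becomes [11, 2, 28, 26, 20, 8, 18]
arr[1]=2 <= 18: swap with position 1, array becomes [11, 2, 28, 26, 20, 8, 18]
arr[2]=28 > 18: no swap
arr[3]=26 > 18: no swap
arr[4]=20 > 18: no swap
arr[5]=8 <= 18: swap with position 2, array becomes [11, 2, 8, 26, 20, 28, 18]

Place pivot at position 3: [11, 2, 8, 18, 20, 28, 26]
Pivot position: 3

After partitioning with pivot 18, the array becomes [11, 2, 8, 18, 20, 28, 26]. The pivot is placed at index 3. All elements to the left of the pivot are <= 18, and all elements to the right are > 18.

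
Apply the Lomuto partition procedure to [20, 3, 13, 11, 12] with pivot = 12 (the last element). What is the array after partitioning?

Lomuto partition with pivot = 12:

Initial array: [20, 3, 13, 11, 12]

arr[0]=20 > 12: no swap
arr[1]=3 <= 12: swap with position 0, array becomes [3, 20, 13, 11, 12]
arr[2]=13 > 12: no swap
arr[3]=11 <= 12: swap with position 1, array becomes [3, 11, 13, 20, 12]

Place pivot at position 2: [3, 11, 12, 20, 13]
Pivot position: 2

After partitioning with pivot 12, the array becomes [3, 11, 12, 20, 13]. The pivot is placed at index 2. All elements to the left of the pivot are <= 12, and all elements to the right are > 12.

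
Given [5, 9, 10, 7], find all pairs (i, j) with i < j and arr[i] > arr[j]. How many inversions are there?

Finding inversions in [5, 9, 10, 7]:

(1, 3): arr[1]=9 > arr[3]=7
(2, 3): arr[2]=10 > arr[3]=7

Total inversions: 2

The array has 2 inversion(s): (1,3), (2,3). Each pair (i,j) satisfies i < j and arr[i] > arr[j].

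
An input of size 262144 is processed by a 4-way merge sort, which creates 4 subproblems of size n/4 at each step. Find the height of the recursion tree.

For divide and conquer with division factor 4:

Problem sizes at each level:
Level 0: 262144
Level 1: 65536
Level 2: 16384
Level 3: 4096
Level 4: 1024
Level 5: 256
Level 6: 64
Level 7: 16
Level 8: 4
Level 9: 1

The root is level 0 and the size-1 base case is level 9 (the tree spans levels 0 through 9, i.e. 10 levels counting the root), so the depth is the number of divisions: log_4(262144) = 9

The recursion tree depth is log_4(262144) = 9. At each level, the problem size is divided by 4, so it takes 9 divisions to reduce to a base case of size 1. The algorithm makes 4 recursive calls at each level.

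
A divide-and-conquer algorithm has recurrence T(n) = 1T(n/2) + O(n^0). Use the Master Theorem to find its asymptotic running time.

Master Theorem for T(n) = 1T(n/2) + O(n^0):

a = 1, b = 2, c = 0
log_b(a) = log_2(1) = 0.0000

Case 2: c = 0 = log_2(1) = 0.0000
T(n) = O(n^0 log n) = O(log n)

For T(n) = 1T(n/2) + O(n^0): log_2(1) = 0.0000. This is Case 2 of the Master Theorem (c = log_b(a), equal work at all levels), giving O(log n).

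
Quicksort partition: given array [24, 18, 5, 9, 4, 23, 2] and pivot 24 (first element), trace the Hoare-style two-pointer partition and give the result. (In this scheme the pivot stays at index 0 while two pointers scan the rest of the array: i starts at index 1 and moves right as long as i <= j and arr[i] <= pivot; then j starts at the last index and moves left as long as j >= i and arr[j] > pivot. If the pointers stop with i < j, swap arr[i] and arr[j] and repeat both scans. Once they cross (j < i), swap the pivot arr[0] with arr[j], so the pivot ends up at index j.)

Hoare-style two-pointer partition with pivot = 24:

Initial array: [24, 18, 5, 9, 4, 23, 2]

Pointers start at i = 1, j = 6.
i ends at 7, j ends at 6: the pointers have crossed (j < i), so scanning stops.

Swap pivot arr[0] with arr[6] to place pivot at position 6: [2, 18, 5, 9, 4, 23, 24]
Pivot position: 6

After partitioning with pivot 24, the array becomes [2, 18, 5, 9, 4, 23, 24]. The pivot is placed at index 6. All elements to the left of the pivot are <= 24, and all elements to the right are > 24.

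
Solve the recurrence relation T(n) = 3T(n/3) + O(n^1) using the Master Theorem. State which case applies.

Master Theorem for T(n) = 3T(n/3) + O(n^1):

a = 3, b = 3, c = 1
log_b(a) = log_3(3) = 1.0000

Case 2: c = 1 = log_3(3) = 1.0000
T(n) = O(n^1 log n) = O(n log n)

For T(n) = 3T(n/3) + O(n^1): log_3(3) = 1.0000. This is Case 2 of the Master Theorem (c = log_b(a), equal work at all levels), giving O(n log n).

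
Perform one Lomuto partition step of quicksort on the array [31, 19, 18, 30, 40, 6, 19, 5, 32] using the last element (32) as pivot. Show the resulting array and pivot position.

Lomuto partition with pivot = 32:

Initial array: [31, 19, 18, 30, 40, 6, 19, 5, 32]

arr[0]=31 <= 32: swap with position 0, array becomes [31, 19, 18, 30, 40, 6, 19, 5, 32]
arr[1]=19 <= 32: swap with position 1, array becomes [31, 19, 18, 30, 40, 6, 19, 5, 32]
arr[2]=18 <= 32: swap with position 2, array becomes [31, 19, 18, 30, 40, 6, 19, 5, 32]
arr[3]=30 <= 32: swap with position 3, array becomes [31, 19, 18, 30, 40, 6, 19, 5, 32]
arr[4]=40 > 32: no swap
arr[5]=6 <= 32: swap with position 4, array becomes [31, 19, 18, 30, 6, 40, 19, 5, 32]
arr[6]=19 <= 32: swap with position 5, array becomes [31, 19, 18, 30, 6, 19, 40, 5, 32]
arr[7]=5 <= 32: swap with position 6, array becomes [31, 19, 18, 30, 6, 19, 5, 40, 32]

Place pivot at position 7: [31, 19, 18, 30, 6, 19, 5, 32, 40]
Pivot position: 7

After partitioning with pivot 32, the array becomes [31, 19, 18, 30, 6, 19, 5, 32, 40]. The pivot is placed at index 7. All elements to the left of the pivot are <= 32, and all elements to the right are > 32.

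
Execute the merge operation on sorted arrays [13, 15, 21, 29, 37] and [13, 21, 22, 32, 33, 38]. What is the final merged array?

Merging process:

Compare 13 vs 13: take 13 from left. Merged: [13]
Compare 15 vs 13: take 13 from right. Merged: [13, 13]
Compare 15 vs 21: take 15 from left. Merged: [13, 13, 15]
Compare 21 vs 21: take 21 from left. Merged: [13, 13, 15, 21]
Compare 29 vs 21: take 21 from right. Merged: [13, 13, 15, 21, 21]
Compare 29 vs 22: take 22 from right. Merged: [13, 13, 15, 21, 21, 22]
Compare 29 vs 32: take 29 from left. Merged: [13, 13, 15, 21, 21, 22, 29]
Compare 37 vs 32: take 32 from right. Merged: [13, 13, 15, 21, 21, 22, 29, 32]
Compare 37 vs 33: take 33 from right. Merged: [13, 13, 15, 21, 21, 22, 29, 32, 33]
Compare 37 vs 38: take 37 from left. Merged: [13, 13, 15, 21, 21, 22, 29, 32, 33, 37]
Append remaining from right: [38]. Merged: [13, 13, 15, 21, 21, 22, 29, 32, 33, 37, 38]

Final merged array: [13, 13, 15, 21, 21, 22, 29, 32, 33, 37, 38]
Total comparisons: 10

The merged array is [13, 13, 15, 21, 21, 22, 29, 32, 33, 37, 38], requiring 10 comparisons. The merge step runs in O(n) time where n is the total number of elements.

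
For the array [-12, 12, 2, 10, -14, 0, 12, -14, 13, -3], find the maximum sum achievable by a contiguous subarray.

Using Kadane's algorithm on [-12, 12, 2, 10, -14, 0, 12, -14, 13, -3]:

Scanning through the array:
Position 1 (value 12): max_ending_here = 12, max_so_far = 12
Position 2 (value 2): max_ending_here = 14, max_so_far = 14
Position 3 (value 10): max_ending_here = 24, max_so_far = 24
Position 4 (value -14): max_ending_here = 10, max_so_far = 24
Position 5 (value 0): max_ending_here = 10, max_so_far = 24
Position 6 (value 12): max_ending_here = 22, max_so_far = 24
Position 7 (value -14): max_ending_here = 8, max_so_far = 24
Position 8 (value 13): max_ending_here = 21, max_so_far = 24
Position 9 (value -3): max_ending_here = 18, max_so_far = 24

Maximum subarray: [12, 2, 10]
Maximum sum: 24

The maximum subarray is [12, 2, 10] with sum 24. This subarray runs from index 1 to index 3.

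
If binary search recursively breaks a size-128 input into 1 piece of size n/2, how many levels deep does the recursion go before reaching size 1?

For divide and conquer with division factor 2:

Problem sizes at each level:
Level 0: 128
Level 1: 64
Level 2: 32
Level 3: 16
Level 4: 8
Level 5: 4
Level 6: 2
Level 7: 1

The root is level 0 and the size-1 base case is level 7 (the tree spans levels 0 through 7, i.e. 8 levels counting the root), so the depth is the number of divisions: log_2(128) = 7

The recursion tree depth is log_2(128) = 7. At each level, the problem size is divided by 2, so it takes 7 divisions to reduce to a base case of size 1. The algorithm makes 1 recursive call at each level.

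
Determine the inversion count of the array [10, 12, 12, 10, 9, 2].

Finding inversions in [10, 12, 12, 10, 9, 2]:

(0, 4): arr[0]=10 > arr[4]=9
(0, 5): arr[0]=10 > arr[5]=2
(1, 3): arr[1]=12 > arr[3]=10
(1, 4): arr[1]=12 > arr[4]=9
(1, 5): arr[1]=12 > arr[5]=2
(2, 3): arr[2]=12 > arr[3]=10
(2, 4): arr[2]=12 > arr[4]=9
(2, 5): arr[2]=12 > arr[5]=2
(3, 4): arr[3]=10 > arr[4]=9
(3, 5): arr[3]=10 > arr[5]=2
(4, 5): arr[4]=9 > arr[5]=2

Total inversions: 11

The array has 11 inversion(s): (0,4), (0,5), (1,3), (1,4), (1,5), (2,3), (2,4), (2,5), (3,4), (3,5), (4,5). Each pair (i,j) satisfies i < j and arr[i] > arr[j].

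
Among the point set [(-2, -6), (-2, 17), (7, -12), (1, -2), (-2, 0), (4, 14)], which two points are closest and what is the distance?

Computing all pairwise distances among 6 points:

d((-2, -6), (-2, 17)) = 23.0
d((-2, -6), (7, -12)) = 10.8167
d((-2, -6), (1, -2)) = 5.0
d((-2, -6), (-2, 0)) = 6.0
d((-2, -6), (4, 14)) = 20.8806
d((-2, 17), (7, -12)) = 30.3645
d((-2, 17), (1, -2)) = 19.2354
d((-2, 17), (-2, 0)) = 17.0
d((-2, 17), (4, 14)) = 6.7082
d((7, -12), (1, -2)) = 11.6619
d((7, -12), (-2, 0)) = 15.0
d((7, -12), (4, 14)) = 26.1725
d((1, -2), (-2, 0)) = 3.6056 <-- minimum
d((1, -2), (4, 14)) = 16.2788
d((-2, 0), (4, 14)) = 15.2315

Closest pair: (1, -2) and (-2, 0) with distance 3.6056

The closest pair is (1, -2) and (-2, 0) with Euclidean distance 3.6056. For 6 points, brute-force pairwise comparison is shown above. For large n, the divide-and-conquer algorithm (sort by x, recurse on halves, check the dividing strip) achieves O(n log n).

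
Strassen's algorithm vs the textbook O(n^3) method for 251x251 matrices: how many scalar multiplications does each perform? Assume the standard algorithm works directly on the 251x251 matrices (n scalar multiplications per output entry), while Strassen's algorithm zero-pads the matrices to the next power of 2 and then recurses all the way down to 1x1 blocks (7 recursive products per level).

Matrix multiplication for 251x251 matrices:

Strassen's algorithm requires power-of-2 dimensions. Pad 251x251 to 256x256 (next power of 2).

Standard algorithm: 251^3 = 15813251 multiplications
Strassen's algorithm: 7^(log2(256)) = 7^8 = 5764801 multiplications
Savings: 15813251 - 5764801 = 10048450 multiplications

Standard: 15813251 multiplications (251^3). Strassen: 5764801 multiplications (7^8, after padding to 256x256). Strassen reduces 8 recursive multiplications to 7 at each level.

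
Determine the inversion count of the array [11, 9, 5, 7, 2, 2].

Finding inversions in [11, 9, 5, 7, 2, 2]:

(0, 1): arr[0]=11 > arr[1]=9
(0, 2): arr[0]=11 > arr[2]=5
(0, 3): arr[0]=11 > arr[3]=7
(0, 4): arr[0]=11 > arr[4]=2
(0, 5): arr[0]=11 > arr[5]=2
(1, 2): arr[1]=9 > arr[2]=5
(1, 3): arr[1]=9 > arr[3]=7
(1, 4): arr[1]=9 > arr[4]=2
(1, 5): arr[1]=9 > arr[5]=2
(2, 4): arr[2]=5 > arr[4]=2
(2, 5): arr[2]=5 > arr[5]=2
(3, 4): arr[3]=7 > arr[4]=2
(3, 5): arr[3]=7 > arr[5]=2

Total inversions: 13

The array has 13 inversion(s): (0,1), (0,2), (0,3), (0,4), (0,5), (1,2), (1,3), (1,4), (1,5), (2,4), (2,5), (3,4), (3,5). Each pair (i,j) satisfies i < j and arr[i] > arr[j].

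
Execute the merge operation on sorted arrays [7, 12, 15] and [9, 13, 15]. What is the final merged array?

Merging process:

Compare 7 vs 9: take 7 from left. Merged: [7]
Compare 12 vs 9: take 9 from right. Merged: [7, 9]
Compare 12 vs 13: take 12 from left. Merged: [7, 9, 12]
Compare 15 vs 13: take 13 from right. Merged: [7, 9, 12, 13]
Compare 15 vs 15: take 15 from left. Merged: [7, 9, 12, 13, 15]
Append remaining from right: [15]. Merged: [7, 9, 12, 13, 15, 15]

Final merged array: [7, 9, 12, 13, 15, 15]
Total comparisons: 5

The merged array is [7, 9, 12, 13, 15, 15], requiring 5 comparisons. The merge step runs in O(n) time where n is the total number of elements.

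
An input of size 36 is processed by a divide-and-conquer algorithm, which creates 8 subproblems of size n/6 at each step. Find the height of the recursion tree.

For divide and conquer with division factor 6:

Problem sizes at each level:
Level 0: 36
Level 1: 6
Level 2: 1

The root is level 0 and the size-1 base case is level 2 (the tree spans levels 0 through 2, i.e. 3 levels counting the root), so the depth is the number of divisions: log_6(36) = 2

The recursion tree depth is log_6(36) = 2. At each level, the problem size is divided by 6, so it takes 2 divisions to reduce to a base case of size 1. The algorithm makes 8 recursive calls at each level.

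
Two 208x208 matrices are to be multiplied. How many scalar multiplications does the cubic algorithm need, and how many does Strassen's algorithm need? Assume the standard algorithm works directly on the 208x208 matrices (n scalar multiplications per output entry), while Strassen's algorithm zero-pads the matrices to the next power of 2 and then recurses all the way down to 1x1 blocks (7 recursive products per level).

Matrix multiplication for 208x208 matrices:

Strassen's algorithm requires power-of-2 dimensions. Pad 208x208 to 256x256 (next power of 2).

Standard algorithm: 208^3 = 8998912 multiplications
Strassen's algorithm: 7^(log2(256)) = 7^8 = 5764801 multiplications
Savings: 8998912 - 5764801 = 3234111 multiplications

Standard: 8998912 multiplications (208^3). Strassen: 5764801 multiplications (7^8, after padding to 256x256). Strassen reduces 8 recursive multiplications to 7 at each level.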